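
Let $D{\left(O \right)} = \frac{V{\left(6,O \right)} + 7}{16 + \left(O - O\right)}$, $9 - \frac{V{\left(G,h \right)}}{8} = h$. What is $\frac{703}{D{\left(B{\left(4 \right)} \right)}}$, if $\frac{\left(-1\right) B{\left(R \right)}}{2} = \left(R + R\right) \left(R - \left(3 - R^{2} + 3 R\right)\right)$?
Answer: $\frac{11248}{719} \approx 15.644$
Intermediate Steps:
$V{\left(G,h \right)} = 72 - 8 h$
$B{\left(R \right)} = - 4 R \left(-3 + R^{2} - 2 R\right)$ ($B{\left(R \right)} = - 2 \left(R + R\right) \left(R - \left(3 - R^{2} + 3 R\right)\right) = - 2 \cdot 2 R \left(R - \left(3 - R^{2} + 3 R\right)\right) = - 2 \cdot 2 R \left(-3 + R^{2} - 2 R\right) = - 4 R \left(-3 + R^{2} - 2 R\right)$)
$D{\left(O \right)} = \frac{79}{16} - \frac{O}{2}$ ($D{\left(O \right)} = \frac{\left(72 - 8 O\right) + 7}{16 + \left(O - O\right)} = \frac{79 - 8 O}{16 + 0} = \frac{79 - 8 O}{16} = \left(79 - 8 O\right) \frac{1}{16} = \frac{79}{16} - \frac{O}{2}$)
$\frac{703}{D{\left(B{\left(4 \right)} \right)}} = \frac{703}{\frac{79}{16} - \frac{4 \cdot 4 \left(3 - 4^{2} + 2 \cdot 4\right)}{2}} = \frac{703}{\frac{79}{16} - \frac{4 \cdot 4 \left(3 - 16 + 8\right)}{2}} = \frac{703}{\frac{79}{16} - \frac{4 \cdot 4 \left(-5\right)}{2}} = \frac{703}{\frac{79}{16} - -40} = \frac{703}{\frac{79}{16} + 40} = \frac{703}{\frac{719}{16}} = 703 \cdot \frac{16}{719} = \frac{11248}{719}$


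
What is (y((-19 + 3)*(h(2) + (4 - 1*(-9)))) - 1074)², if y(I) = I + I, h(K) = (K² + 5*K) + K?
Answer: 4008004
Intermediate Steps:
h(K) = K² + 6*K
y(I) = 2*I
(y((-19 + 3)*(h(2) + (4 - 1*(-9)))) - 1074)² = (2*((-19 + 3)*(2*(6 + 2) + (4 - 1*(-9)))) - 1074)² = (2*(-16*(2*8 + (4 + 9))) - 1074)² = (2*(-16*(16 + 13)) - 1074)² = (2*(-16*29) - 1074)² = (2*(-464) - 1074)² = (-928 - 1074)² = (-2002)² = 4008004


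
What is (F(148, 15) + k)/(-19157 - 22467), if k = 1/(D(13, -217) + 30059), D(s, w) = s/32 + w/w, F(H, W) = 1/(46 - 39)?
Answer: -137451/40039499192 ≈ -3.4329e-6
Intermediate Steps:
F(H, W) = 1/7
D(s, w) = 1 + s/32 (D(s, w) = s*(1/32) + 1 = s/32 + 1 = 1 + s/32)
k = 32/961933 (k = 1/((1 + (1/32)*13) + 30059) = 1/((1 + 13/32) + 30059) = 1/(45/32 + 30059) = 1/(961933/32) = 32/961933 ≈ 3.3266e-5)
(F(148, 15) + k)/(-19157 - 22467) = (1/7 + 32/961933)/(-19157 - 22467) = (137451/961933)/(-41624) = (137451/961933)*(-1/41624) = -137451/40039499192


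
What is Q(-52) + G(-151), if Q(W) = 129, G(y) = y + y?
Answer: -173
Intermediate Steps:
G(y) = 2*y
Q(-52) + G(-151) = 129 + 2*(-151) = 129 - 302 = -173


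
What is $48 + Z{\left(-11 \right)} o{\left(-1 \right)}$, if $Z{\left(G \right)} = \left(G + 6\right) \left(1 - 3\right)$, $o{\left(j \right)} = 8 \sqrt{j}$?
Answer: $48 + 80 i \approx 48.0 + 80.0 i$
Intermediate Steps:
$Z{\left(G \right)} = -12 - 2 G$ ($Z{\left(G \right)} = \left(6 + G\right) \left(-2\right) = -12 - 2 G$)
$48 + Z{\left(-11 \right)} o{\left(-1 \right)} = 48 + \left(-12 - -22\right) 8 \sqrt{-1} = 48 + \left(-12 + 22\right) 8 i = 48 + 10 \cdot 8 i = 48 + 80 i$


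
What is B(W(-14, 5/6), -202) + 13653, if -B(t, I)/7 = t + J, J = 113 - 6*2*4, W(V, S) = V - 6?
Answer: 13338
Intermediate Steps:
W(V, S) = -6 + V
J = 65 (J = 113 - 12*4 = 113 - 1*48 = 113 - 48 = 65)
B(t, I) = -455 - 7*t (B(t, I) = -7*(t + 65) = -7*(65 + t) = -455 - 7*t)
B(W(-14, 5/6), -202) + 13653 = (-455 - 7*(-6 - 14)) + 13653 = (-455 - 7*(-20)) + 13653 = (-455 + 140) + 13653 = -315 + 13653 = 13338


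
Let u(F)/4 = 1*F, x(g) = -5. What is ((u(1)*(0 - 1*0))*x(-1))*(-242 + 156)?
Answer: 0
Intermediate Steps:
u(F) = 4*F (u(F) = 4*(1*F) = 4*F)
((u(1)*(0 - 1*0))*x(-1))*(-242 + 156) = (((4*1)*(0 - 1*0))*(-5))*(-242 + 156) = ((4*(0 + 0))*(-5))*(-86) = ((4*0)*(-5))*(-86) = (0*(-5))*(-86) = 0*(-86) = 0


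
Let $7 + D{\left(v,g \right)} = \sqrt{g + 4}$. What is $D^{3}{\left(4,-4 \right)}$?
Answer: $-343$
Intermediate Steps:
$D{\left(v,g \right)} = -7 + \sqrt{4 + g}$ ($D{\left(v,g \right)} = -7 + \sqrt{g + 4} = -7 + \sqrt{4 + g}$)
$D^{3}{\left(4,-4 \right)} = \left(-7 + \sqrt{4 - 4}\right)^{3} = \left(-7 + \sqrt{0}\right)^{3} = \left(-7 + 0\right)^{3} = \left(-7\right)^{3} = -343$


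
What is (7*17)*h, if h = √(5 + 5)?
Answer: 119*√10 ≈ 376.31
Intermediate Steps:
h = √10 ≈ 3.1623
(7*17)*h = (7*17)*√10 = 119*√10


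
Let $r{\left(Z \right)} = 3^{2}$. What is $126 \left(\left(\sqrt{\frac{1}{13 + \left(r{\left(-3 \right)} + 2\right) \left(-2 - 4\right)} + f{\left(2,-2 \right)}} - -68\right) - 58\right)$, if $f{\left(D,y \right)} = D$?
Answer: $1260 + \frac{126 \sqrt{5565}}{53} \approx 1437.3$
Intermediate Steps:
$r{\left(Z \right)} = 9$
$126 \left(\left(\sqrt{\frac{1}{13 + \left(r{\left(-3 \right)} + 2\right) \left(-2 - 4\right)} + f{\left(2,-2 \right)}} - -68\right) - 58\right) = 126 \left(\left(\sqrt{\frac{1}{13 + \left(9 + 2\right) \left(-2 - 4\right)} + 2} - -68\right) - 58\right) = 126 \left(\left(\sqrt{\frac{1}{13 + 11 \left(-6\right)} + 2} + 68\right) - 58\right) = 126 \left(\left(\sqrt{\frac{1}{13 - 66} + 2} + 68\right) - 58\right) = 126 \left(\left(\sqrt{\frac{1}{-53} + 2} + 68\right) - 58\right) = 126 \left(\left(\sqrt{- \frac{1}{53} + 2} + 68\right) - 58\right) = 126 \left(\left(\sqrt{\frac{105}{53}} + 68\right) - 58\right) = 126 \left(\left(\frac{\sqrt{5565}}{53} + 68\right) - 58\right) = 126 \left(\left(68 + \frac{\sqrt{5565}}{53}\right) - 58\right) = 126 \left(10 + \frac{\sqrt{5565}}{53}\right) = 1260 + \frac{126 \sqrt{5565}}{53}$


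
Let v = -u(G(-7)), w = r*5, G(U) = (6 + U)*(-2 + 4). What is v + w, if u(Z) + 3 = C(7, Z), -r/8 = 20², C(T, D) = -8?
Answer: -15989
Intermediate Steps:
G(U) = 12 + 2*U (G(U) = (6 + U)*2 = 12 + 2*U)
r = -3200 (r = -8*20² = -8*400 = -3200)
u(Z) = -11 (u(Z) = -3 - 8 = -11)
w = -16000 (w = -3200*5 = -16000)
v = 11 (v = -1*(-11) = 11)
v + w = 11 - 16000 = -15989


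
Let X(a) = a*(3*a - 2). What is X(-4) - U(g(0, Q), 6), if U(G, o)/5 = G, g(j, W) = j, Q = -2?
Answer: 56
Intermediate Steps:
U(G, o) = 5*G
X(a) = a*(-2 + 3*a)
X(-4) - U(g(0, Q), 6) = -4*(-2 + 3*(-4)) - 5*0 = -4*(-2 - 12) - 1*0 = -4*(-14) + 0 = 56 + 0 = 56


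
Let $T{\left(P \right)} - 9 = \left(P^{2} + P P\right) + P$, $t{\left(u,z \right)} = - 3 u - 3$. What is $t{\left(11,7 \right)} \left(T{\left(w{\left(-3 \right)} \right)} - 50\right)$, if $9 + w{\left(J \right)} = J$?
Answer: $-8460$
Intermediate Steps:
$t{\left(u,z \right)} = -3 - 3 u$
$w{\left(J \right)} = -9 + J$
$T{\left(P \right)} = 9 + P + 2 P^{2}$ ($T{\left(P \right)} = 9 + \left(\left(P^{2} + P P\right) + P\right) = 9 + \left(\left(P^{2} + P^{2}\right) + P\right) = 9 + \left(2 P^{2} + P\right) = 9 + \left(P + 2 P^{2}\right) = 9 + P + 2 P^{2}$)
$t{\left(11,7 \right)} \left(T{\left(w{\left(-3 \right)} \right)} - 50\right) = \left(-3 - 33\right) \left(\left(9 - 12 + 2 \left(-9 - 3\right)^{2}\right) - 50\right) = \left(-3 - 33\right) \left(\left(9 - 12 + 2 \left(-12\right)^{2}\right) - 50\right) = - 36 \left(\left(9 - 12 + 2 \cdot 144\right) - 50\right) = - 36 \left(\left(9 - 12 + 288\right) - 50\right) = - 36 \left(285 - 50\right) = \left(-36\right) 235 = -8460$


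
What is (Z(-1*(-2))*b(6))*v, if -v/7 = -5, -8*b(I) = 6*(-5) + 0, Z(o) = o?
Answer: 525/2 ≈ 262.50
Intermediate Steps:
b(I) = 15/4 (b(I) = -(6*(-5) + 0)/8 = -(-30 + 0)/8 = -⅛*(-30) = 15/4)
v = 35 (v = -7*(-5) = 35)
(Z(-1*(-2))*b(6))*v = (-1*(-2)*(15/4))*35 = (2*(15/4))*35 = (15/2)*35 = 525/2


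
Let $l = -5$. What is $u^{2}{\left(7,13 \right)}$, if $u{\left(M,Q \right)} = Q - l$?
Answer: $324$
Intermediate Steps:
$u{\left(M,Q \right)} = 5 + Q$ ($u{\left(M,Q \right)} = Q - -5 = Q + 5 = 5 + Q$)
$u^{2}{\left(7,13 \right)} = \left(5 + 13\right)^{2} = 18^{2} = 324$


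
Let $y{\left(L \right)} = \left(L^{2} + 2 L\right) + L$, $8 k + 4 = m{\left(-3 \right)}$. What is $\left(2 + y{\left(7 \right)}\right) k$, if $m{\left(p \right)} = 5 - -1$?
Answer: $18$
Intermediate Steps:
$m{\left(p \right)} = 6$ ($m{\left(p \right)} = 5 + 1 = 6$)
$k = \frac{1}{4}$ ($k = - \frac{1}{2} + \frac{1}{8} \cdot 6 = - \frac{1}{2} + \frac{3}{4} = \frac{1}{4} \approx 0.25$)
$y{\left(L \right)} = L^{2} + 3 L$
$\left(2 + y{\left(7 \right)}\right) k = \left(2 + 7 \left(3 + 7\right)\right) \frac{1}{4} = \left(2 + 7 \cdot 10\right) \frac{1}{4} = \left(2 + 70\right) \frac{1}{4} = 72 \cdot \frac{1}{4} = 18$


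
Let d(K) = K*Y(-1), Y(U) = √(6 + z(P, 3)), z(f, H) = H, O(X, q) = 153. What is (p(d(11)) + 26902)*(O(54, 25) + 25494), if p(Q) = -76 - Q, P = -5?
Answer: 687160071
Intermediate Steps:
Y(U) = 3 (Y(U) = √(6 + 3) = √9 = 3)
d(K) = 3*K (d(K) = K*3 = 3*K)
(p(d(11)) + 26902)*(O(54, 25) + 25494) = ((-76 - 3*11) + 26902)*(153 + 25494) = ((-76 - 1*33) + 26902)*25647 = ((-76 - 33) + 26902)*25647 = (-109 + 26902)*25647 = 26793*25647 = 687160071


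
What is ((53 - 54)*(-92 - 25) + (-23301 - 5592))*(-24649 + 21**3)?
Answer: 442805088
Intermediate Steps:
((53 - 54)*(-92 - 25) + (-23301 - 5592))*(-24649 + 21**3) = (-1*(-117) - 28893)*(-24649 + 9261) = (117 - 28893)*(-15388) = -28776*(-15388) = 442805088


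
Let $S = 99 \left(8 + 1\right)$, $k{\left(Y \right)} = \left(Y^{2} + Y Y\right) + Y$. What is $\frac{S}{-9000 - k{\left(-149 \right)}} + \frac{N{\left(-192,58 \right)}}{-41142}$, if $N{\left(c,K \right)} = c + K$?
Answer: $- \frac{1640090}{121718607} \approx -0.013474$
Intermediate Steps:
$N{\left(c,K \right)} = K + c$
$k{\left(Y \right)} = Y + 2 Y^{2}$ ($k{\left(Y \right)} = \left(Y^{2} + Y^{2}\right) + Y = 2 Y^{2} + Y = Y + 2 Y^{2}$)
$S = 891$ ($S = 99 \cdot 9 = 891$)
$\frac{S}{-9000 - k{\left(-149 \right)}} + \frac{N{\left(-192,58 \right)}}{-41142} = \frac{891}{-9000 - - 149 \left(1 + 2 \left(-149\right)\right)} + \frac{58 - 192}{-41142} = \frac{891}{-9000 - - 149 \left(1 - 298\right)} - - \frac{67}{20571} = \frac{891}{-9000 - \left(-149\right) \left(-297\right)} + \frac{67}{20571} = \frac{891}{-9000 - 44253} + \frac{67}{20571} = \frac{891}{-53253} + \frac{67}{20571} = 891 \left(- \frac{1}{53253}\right) + \frac{67}{20571} = - \frac{99}{5917} + \frac{67}{20571} = - \frac{1640090}{121718607}$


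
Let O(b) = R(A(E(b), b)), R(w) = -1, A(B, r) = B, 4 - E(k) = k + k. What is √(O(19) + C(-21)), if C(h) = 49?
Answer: 4*√3 ≈ 6.9282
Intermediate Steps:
E(k) = 4 - 2*k (E(k) = 4 - (k + k) = 4 - 2*k)
O(b) = -1
√(O(19) + C(-21)) = √(-1 + 49) = √48 = 4*√3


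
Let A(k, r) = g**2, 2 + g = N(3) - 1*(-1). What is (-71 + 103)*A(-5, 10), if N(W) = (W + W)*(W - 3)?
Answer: 32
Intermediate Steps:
N(W) = 2*W*(-3 + W) (N(W) = (2*W)*(-3 + W) = 2*W*(-3 + W))
g = -1 (g = -2 + (2*3*(-3 + 3) - 1*(-1)) = -2 + (2*3*0 + 1) = -2 + (0 + 1) = -2 + 1 = -1)
A(k, r) = 1 (A(k, r) = (-1)**2 = 1)
(-71 + 103)*A(-5, 10) = (-71 + 103)*1 = 32*1 = 32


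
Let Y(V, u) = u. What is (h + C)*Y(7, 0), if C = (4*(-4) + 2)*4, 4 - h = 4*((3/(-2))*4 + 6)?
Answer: 0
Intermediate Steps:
h = 4 (h = 4 - 4*((3/(-2))*4 + 6) = 4 - 4*(-½*3*4 + 6) = 4 - 4*(-3/2*4 + 6) = 4 - 4*(-6 + 6) = 4 - 4*0 = 4 - 1*0 = 4 + 0 = 4)
C = -56 (C = (-16 + 2)*4 = -14*4 = -56)
(h + C)*Y(7, 0) = (4 - 56)*0 = -52*0 = 0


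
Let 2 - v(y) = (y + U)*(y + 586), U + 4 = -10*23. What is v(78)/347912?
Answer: 51793/173956 ≈ 0.29774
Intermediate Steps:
U = -234 (U = -4 - 10*23 = -4 - 230 = -234)
v(y) = 2 - (-234 + y)*(586 + y) (v(y) = 2 - (y - 234)*(y + 586) = 2 - (-234 + y)*(586 + y))
v(78)/347912 = (137126 - 1*78² - 352*78)/347912 = (137126 - 1*6084 - 27456)*(1/347912) = (137126 - 6084 - 27456)*(1/347912) = 103586*(1/347912) = 51793/173956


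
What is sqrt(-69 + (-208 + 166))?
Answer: I*sqrt(111) ≈ 10.536*I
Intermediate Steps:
sqrt(-69 + (-208 + 166)) = sqrt(-69 - 42) = sqrt(-111) = I*sqrt(111)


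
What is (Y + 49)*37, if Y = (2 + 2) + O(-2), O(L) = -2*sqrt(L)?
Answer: 1961 - 74*I*sqrt(2) ≈ 1961.0 - 104.65*I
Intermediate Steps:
Y = 4 - 2*I*sqrt(2) (Y = (2 + 2) - 2*I*sqrt(2) = 4 - 2*I*sqrt(2) ≈ 4.0 - 2.8284*I)
(Y + 49)*37 = ((4 - 2*I*sqrt(2)) + 49)*37 = (53 - 2*I*sqrt(2))*37 = 1961 - 74*I*sqrt(2)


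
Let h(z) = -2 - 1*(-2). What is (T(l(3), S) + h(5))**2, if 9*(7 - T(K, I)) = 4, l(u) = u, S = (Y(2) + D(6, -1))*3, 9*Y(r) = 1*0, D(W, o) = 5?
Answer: 3481/81 ≈ 42.975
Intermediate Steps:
Y(r) = 0 (Y(r) = (1*0)/9 = (1/9)*0 = 0)
h(z) = 0 (h(z) = -2 + 2 = 0)
S = 15 (S = (0 + 5)*3 = 5*3 = 15)
T(K, I) = 59/9 (T(K, I) = 7 - 1/9*4 = 7 - 4/9 = 59/9)
(T(l(3), S) + h(5))**2 = (59/9 + 0)**2 = (59/9)**2 = 3481/81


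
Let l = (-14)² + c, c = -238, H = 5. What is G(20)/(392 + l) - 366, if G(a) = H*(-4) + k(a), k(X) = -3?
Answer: -128123/350 ≈ -366.07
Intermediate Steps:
G(a) = -23 (G(a) = 5*(-4) - 3 = -20 - 3 = -23)
l = -42 (l = (-14)² - 238 = 196 - 238 = -42)
G(20)/(392 + l) - 366 = -23/(392 - 42) - 366 = -23/350 - 366 = -128123/350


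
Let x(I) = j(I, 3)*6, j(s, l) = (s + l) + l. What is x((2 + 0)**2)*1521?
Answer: 91260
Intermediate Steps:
j(s, l) = s + 2*l (j(s, l) = (l + s) + l = s + 2*l)
x(I) = 36 + 6*I (x(I) = (I + 2*3)*6 = (I + 6)*6 = (6 + I)*6 = 36 + 6*I)
x((2 + 0)**2)*1521 = (36 + 6*(2 + 0)**2)*1521 = (36 + 6*2**2)*1521 = (36 + 6*4)*1521 = (36 + 24)*1521 = 60*1521 = 91260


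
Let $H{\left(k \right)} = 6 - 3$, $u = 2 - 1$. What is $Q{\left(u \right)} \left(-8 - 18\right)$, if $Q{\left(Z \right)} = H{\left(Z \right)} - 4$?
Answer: $26$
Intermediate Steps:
$u = 1$
$H{\left(k \right)} = 3$
$Q{\left(Z \right)} = -1$ ($Q{\left(Z \right)} = 3 - 4 = -1$)
$Q{\left(u \right)} \left(-8 - 18\right) = - (-8 - 18) = \left(-1\right) \left(-26\right) = 26$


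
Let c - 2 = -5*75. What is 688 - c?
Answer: 1061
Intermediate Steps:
c = -373 (c = 2 - 5*75 = 2 - 375 = -373)
688 - c = 688 - 1*(-373) = 688 + 373 = 1061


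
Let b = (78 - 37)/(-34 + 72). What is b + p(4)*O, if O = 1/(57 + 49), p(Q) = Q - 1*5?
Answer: 1077/1007 ≈ 1.0695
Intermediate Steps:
b = 41/38 ≈ 1.0789
p(Q) = -5 + Q (p(Q) = Q - 5 = -5 + Q)
O = 1/106 ≈ 0.0094340
b + p(4)*O = 41/38 + (-5 + 4)*(1/106) = 41/38 - 1*1/106 = 41/38 - 1/106 = 1077/1007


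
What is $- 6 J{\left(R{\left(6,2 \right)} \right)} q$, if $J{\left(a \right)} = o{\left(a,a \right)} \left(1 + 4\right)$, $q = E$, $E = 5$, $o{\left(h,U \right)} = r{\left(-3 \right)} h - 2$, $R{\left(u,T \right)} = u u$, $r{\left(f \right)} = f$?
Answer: $16500$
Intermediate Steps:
$R{\left(u,T \right)} = u^{2}$
$o{\left(h,U \right)} = -2 - 3 h$ ($o{\left(h,U \right)} = - 3 h - 2 = -2 - 3 h$)
$q = 5$
$J{\left(a \right)} = -10 - 15 a$ ($J{\left(a \right)} = \left(-2 - 3 a\right) \left(1 + 4\right) = \left(-2 - 3 a\right) 5 = -10 - 15 a$)
$- 6 J{\left(R{\left(6,2 \right)} \right)} q = - 6 \left(-10 - 15 \cdot 6^{2}\right) 5 = - 6 \left(-10 - 540\right) 5 = \left(-6\right) \left(-550\right) 5 = 3300 \cdot 5 = 16500$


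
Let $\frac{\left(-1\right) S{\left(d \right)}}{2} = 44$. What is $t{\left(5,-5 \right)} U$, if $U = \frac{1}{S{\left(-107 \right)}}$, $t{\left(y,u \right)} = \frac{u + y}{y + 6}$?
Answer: $0$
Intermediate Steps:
$S{\left(d \right)} = -88$ ($S{\left(d \right)} = \left(-2\right) 44 = -88$)
$t{\left(y,u \right)} = \frac{u + y}{6 + y}$
$U = - \frac{1}{88}$ ($U = \frac{1}{-88} = - \frac{1}{88} \approx -0.011364$)
$t{\left(5,-5 \right)} U = \frac{-5 + 5}{6 + 5} \left(- \frac{1}{88}\right) = \frac{1}{11} \cdot 0 \left(- \frac{1}{88}\right) = 0 \left(- \frac{1}{88}\right) = 0$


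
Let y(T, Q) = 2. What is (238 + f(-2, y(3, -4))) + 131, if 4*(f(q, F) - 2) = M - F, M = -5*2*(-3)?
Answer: 378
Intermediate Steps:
M = 30 (M = -10*(-3) = 30)
f(q, F) = 19/2 - F/4 (f(q, F) = 2 + (30 - F)/4 = 2 + (15/2 - F/4) = 19/2 - F/4)
(238 + f(-2, y(3, -4))) + 131 = (238 + (19/2 - ¼*2)) + 131 = (238 + (19/2 - ½)) + 131 = (238 + 9) + 131 = 247 + 131 = 378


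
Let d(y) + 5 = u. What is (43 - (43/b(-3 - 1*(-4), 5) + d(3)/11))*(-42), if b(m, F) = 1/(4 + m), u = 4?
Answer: 79422/11 ≈ 7220.2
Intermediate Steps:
d(y) = -1 (d(y) = -5 + 4 = -1)
(43 - (43/b(-3 - 1*(-4), 5) + d(3)/11))*(-42) = (43 - (43/(1/(4 + (-3 - 1*(-4)))) - 1/11))*(-42) = (43 - (43/(1/(4 + (-3 + 4))) - 1*1/11))*(-42) = (43 - (43/(1/(4 + 1)) - 1/11))*(-42) = (43 - (43/(1/5) - 1/11))*(-42) = (43 - (43/(⅕) - 1/11))*(-42) = (43 - (43*5 - 1/11))*(-42) = (43 - (215 - 1/11))*(-42) = (43 - 1*2364/11)*(-42) = (43 - 2364/11)*(-42) = -1891/11*(-42) = 79422/11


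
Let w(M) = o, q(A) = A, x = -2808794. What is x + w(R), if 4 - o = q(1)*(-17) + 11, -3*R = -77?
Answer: -2808784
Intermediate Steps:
R = 77/3 (R = -1/3*(-77) = 77/3 ≈ 25.667)
o = 10 (o = 4 - (1*(-17) + 11) = 4 - (-17 + 11) = 4 - 1*(-6) = 4 + 6 = 10)
w(M) = 10
x + w(R) = -2808794 + 10 = -2808784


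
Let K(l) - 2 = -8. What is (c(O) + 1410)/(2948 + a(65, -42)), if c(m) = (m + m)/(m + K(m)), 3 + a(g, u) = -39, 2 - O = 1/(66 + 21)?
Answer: 245872/507097 ≈ 0.48486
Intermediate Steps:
O = 173/87 (O = 2 - 1/(66 + 21) = 2 - 1/87 = 173/87 ≈ 1.9885)
a(g, u) = -42 (a(g, u) = -3 - 39 = -42)
K(l) = -6 (K(l) = 2 - 8 = -6)
c(m) = 2*m/(-6 + m) (c(m) = (m + m)/(m - 6) = (2*m)/(-6 + m) = 2*m/(-6 + m))
(c(O) + 1410)/(2948 + a(65, -42)) = (2*(173/87)/(-6 + 173/87) + 1410)/(2948 - 42) = (2*(173/87)/(-349/87) + 1410)/2906 = (2*(173/87)*(-87/349) + 1410)*(1/2906) = (-346/349 + 1410)*(1/2906) = (491744/349)*(1/2906) = 245872/507097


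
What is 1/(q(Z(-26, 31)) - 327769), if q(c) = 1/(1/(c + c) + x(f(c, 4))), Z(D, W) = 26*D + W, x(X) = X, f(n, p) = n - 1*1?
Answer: -833341/273143347519 ≈ -3.0509e-6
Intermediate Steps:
f(n, p) = -1 + n (f(n, p) = n - 1 = -1 + n)
Z(D, W) = W + 26*D
q(c) = 1/(-1 + c + 1/(2*c)) (q(c) = 1/(1/(c + c) + (-1 + c)) = 1/(1/(2*c) + (-1 + c)) = 1/(-1 + c + 1/(2*c)))
1/(q(Z(-26, 31)) - 327769) = 1/(2*(31 + 26*(-26))/(1 + 2*(31 + 26*(-26))*(-1 + (31 + 26*(-26)))) - 327769) = 1/(2*(31 - 676)/(1 + 2*(31 - 676)*(-1 + (31 - 676))) - 327769) = 1/(2*(-645)/(1 + 2*(-645)*(-1 - 645)) - 327769) = 1/(2*(-645)/(1 + 2*(-645)*(-646)) - 327769) = 1/(2*(-645)/(1 + 833340) - 327769) = 1/(2*(-645)/833341 - 327769) = 1/(2*(-645)*(1/833341) - 327769) = 1/(-1290/833341 - 327769) = 1/(-273143347519/833341) = -833341/273143347519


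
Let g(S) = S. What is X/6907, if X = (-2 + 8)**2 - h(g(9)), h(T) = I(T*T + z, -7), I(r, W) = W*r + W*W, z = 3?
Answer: 575/6907 ≈ 0.083249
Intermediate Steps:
I(r, W) = W**2 + W*r (I(r, W) = W*r + W**2 = W**2 + W*r)
h(T) = 28 - 7*T**2 (h(T) = -7*(-7 + (T*T + 3)) = -7*(-7 + (T**2 + 3)) = -7*(-7 + (3 + T**2)) = -7*(-4 + T**2) = 28 - 7*T**2)
X = 575 (X = (-2 + 8)**2 - (28 - 7*9**2) = 6**2 - (28 - 7*81) = 36 - (28 - 567) = 36 - 1*(-539) = 36 + 539 = 575)
X/6907 = 575/6907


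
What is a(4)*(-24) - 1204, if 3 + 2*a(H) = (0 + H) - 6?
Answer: -1144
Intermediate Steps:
a(H) = -9/2 + H/2 (a(H) = -3/2 + ((0 + H) - 6)/2 = -3/2 + (H - 6)/2 = -3/2 + (-6 + H)/2 = -3/2 + (-3 + H/2) = -9/2 + H/2)
a(4)*(-24) - 1204 = (-9/2 + (½)*4)*(-24) - 1204 = (-9/2 + 2)*(-24) - 1204 = -5/2*(-24) - 1204 = 60 - 1204 = -1144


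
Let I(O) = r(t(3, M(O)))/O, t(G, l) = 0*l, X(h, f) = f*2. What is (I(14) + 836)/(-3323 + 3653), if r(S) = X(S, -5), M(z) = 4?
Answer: 1949/770 ≈ 2.5312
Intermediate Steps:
X(h, f) = 2*f
t(G, l) = 0
r(S) = -10 (r(S) = 2*(-5) = -10)
I(O) = -10/O
(I(14) + 836)/(-3323 + 3653) = (-10/14 + 836)/(-3323 + 3653) = (-10*1/14 + 836)/330 = (-5/7 + 836)*(1/330) = (5847/7)*(1/330) = 1949/770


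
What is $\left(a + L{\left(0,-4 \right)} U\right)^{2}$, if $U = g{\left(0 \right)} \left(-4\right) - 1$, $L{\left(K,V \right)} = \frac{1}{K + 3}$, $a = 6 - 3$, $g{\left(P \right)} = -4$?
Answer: $64$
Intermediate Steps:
$a = 3$
$L{\left(K,V \right)} = \frac{1}{3 + K}$
$U = 15$ ($U = \left(-4\right) \left(-4\right) - 1 = 16 - 1 = 15$)
$\left(a + L{\left(0,-4 \right)} U\right)^{2} = \left(3 + \frac{1}{3 + 0} \cdot 15\right)^{2} = \left(3 + \frac{1}{3} \cdot 15\right)^{2} = \left(3 + 5\right)^{2} = 8^{2} = 64$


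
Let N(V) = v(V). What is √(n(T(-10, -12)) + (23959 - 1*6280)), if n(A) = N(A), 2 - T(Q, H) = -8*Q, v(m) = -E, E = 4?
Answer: 5*√707 ≈ 132.95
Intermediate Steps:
v(m) = -4 (v(m) = -1*4 = -4)
T(Q, H) = 2 + 8*Q (T(Q, H) = 2 - (-8)*Q = 2 + 8*Q)
N(V) = -4
n(A) = -4
√(n(T(-10, -12)) + (23959 - 1*6280)) = √(-4 + (23959 - 1*6280)) = √(-4 + (23959 - 6280)) = √(-4 + 17679) = √17675 = 5*√707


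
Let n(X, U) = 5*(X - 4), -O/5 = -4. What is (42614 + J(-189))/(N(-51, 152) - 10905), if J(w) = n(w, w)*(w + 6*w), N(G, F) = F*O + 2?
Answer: -1319309/7863 ≈ -167.79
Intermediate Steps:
O = 20 (O = -5*(-4) = 20)
n(X, U) = -20 + 5*X (n(X, U) = 5*(-4 + X) = -20 + 5*X)
N(G, F) = 2 + 20*F (N(G, F) = F*20 + 2 = 20*F + 2 = 2 + 20*F)
J(w) = 7*w*(-20 + 5*w) (J(w) = (-20 + 5*w)*(w + 6*w) = (-20 + 5*w)*(7*w) = 7*w*(-20 + 5*w))
(42614 + J(-189))/(N(-51, 152) - 10905) = (42614 + 35*(-189)*(-4 - 189))/((2 + 20*152) - 10905) = (42614 + 35*(-189)*(-193))/((2 + 3040) - 10905) = (42614 + 1276695)/(3042 - 10905) = 1319309/(-7863) = 1319309*(-1/7863) = -1319309/7863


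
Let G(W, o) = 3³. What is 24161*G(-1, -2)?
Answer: 652347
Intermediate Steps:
G(W, o) = 27
24161*G(-1, -2) = 24161*27 = 652347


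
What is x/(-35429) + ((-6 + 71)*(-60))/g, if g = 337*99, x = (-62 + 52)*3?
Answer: -45724070/394005909 ≈ -0.11605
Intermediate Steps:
x = -30 (x = -10*3 = -30)
g = 33363
x/(-35429) + ((-6 + 71)*(-60))/g = -30/(-35429) + ((-6 + 71)*(-60))/33363 = -30*(-1/35429) + (65*(-60))*(1/33363) = 30/35429 - 3900*1/33363 = 30/35429 - 1300/11121 = -45724070/394005909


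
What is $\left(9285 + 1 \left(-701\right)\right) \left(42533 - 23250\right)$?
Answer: $165525272$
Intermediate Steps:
$\left(9285 + 1 \left(-701\right)\right) \left(42533 - 23250\right) = \left(9285 - 701\right) 19283 = 8584 \cdot 19283 = 165525272$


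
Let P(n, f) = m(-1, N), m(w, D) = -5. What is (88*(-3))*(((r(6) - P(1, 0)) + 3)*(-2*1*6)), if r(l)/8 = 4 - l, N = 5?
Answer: -25344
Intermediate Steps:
r(l) = 32 - 8*l (r(l) = 8*(4 - l) = 32 - 8*l)
P(n, f) = -5
(88*(-3))*(((r(6) - P(1, 0)) + 3)*(-2*1*6)) = (88*(-3))*((((32 - 8*6) - 1*(-5)) + 3)*(-2*1*6)) = -264*(((32 - 48) + 5) + 3)*(-2*6) = -264*((-16 + 5) + 3)*(-12) = -264*(-11 + 3)*(-12) = -(-2112)*(-12) = -264*96 = -25344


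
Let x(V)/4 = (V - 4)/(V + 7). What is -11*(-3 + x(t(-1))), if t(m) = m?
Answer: 209/3 ≈ 69.667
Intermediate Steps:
x(V) = 4*(-4 + V)/(7 + V) (x(V) = 4*((V - 4)/(V + 7)) = 4*((-4 + V)/(7 + V)) = 4*(-4 + V)/(7 + V))
-11*(-3 + x(t(-1))) = -11*(-3 + 4*(-4 - 1)/(7 - 1)) = -11*(-3 + 4*(-5)/6) = -11*(-3 + 4*(⅙)*(-5)) = -11*(-3 - 10/3) = -11*(-19/3) = 209/3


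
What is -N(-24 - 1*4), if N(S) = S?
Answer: 28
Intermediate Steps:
-N(-24 - 1*4) = -(-24 - 1*4) = -(-24 - 4) = -1*(-28) = 28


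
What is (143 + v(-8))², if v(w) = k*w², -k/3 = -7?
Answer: 2211169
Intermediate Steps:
k = 21 (k = -3*(-7) = 21)
v(w) = 21*w²
(143 + v(-8))² = (143 + 21*(-8)²)² = (143 + 21*64)² = (143 + 1344)² = 1487² = 2211169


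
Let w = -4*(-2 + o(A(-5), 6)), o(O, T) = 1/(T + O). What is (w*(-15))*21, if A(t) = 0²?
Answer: -2310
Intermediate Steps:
A(t) = 0
o(O, T) = 1/(O + T)
w = 22/3 (w = -4*(-2 + 1/(0 + 6)) = -4*(-2 + 1/6) = -4*(-2 + ⅙) = -4*(-11/6) = 22/3 ≈ 7.3333)
(w*(-15))*21 = ((22/3)*(-15))*21 = -110*21 = -2310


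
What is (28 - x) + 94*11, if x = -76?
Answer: 1138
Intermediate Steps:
(28 - x) + 94*11 = (28 - 1*(-76)) + 94*11 = (28 + 76) + 1034 = 104 + 1034 = 1138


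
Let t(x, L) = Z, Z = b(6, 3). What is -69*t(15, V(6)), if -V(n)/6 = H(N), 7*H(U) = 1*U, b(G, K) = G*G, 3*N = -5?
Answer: -2484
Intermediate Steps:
N = -5/3 (N = (1/3)*(-5) = -5/3 ≈ -1.6667)
b(G, K) = G**2
H(U) = U/7 (H(U) = (1*U)/7 = U/7)
Z = 36 (Z = 6**2 = 36)
V(n) = 10/7 (V(n) = -6*(-5)/(7*3) = -6*(-5/21) = 10/7)
t(x, L) = 36
-69*t(15, V(6)) = -69*36 = -2484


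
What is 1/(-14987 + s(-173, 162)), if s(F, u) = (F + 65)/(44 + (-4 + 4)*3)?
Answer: -11/164884 ≈ -6.6714e-5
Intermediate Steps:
s(F, u) = 65/44 + F/44 (s(F, u) = (65 + F)/(44 + 0*3) = (65 + F)/(44 + 0) = (65 + F)/44 = (65 + F)*(1/44) = 65/44 + F/44)
1/(-14987 + s(-173, 162)) = 1/(-14987 + (65/44 + (1/44)*(-173))) = 1/(-14987 + (65/44 - 173/44)) = 1/(-14987 - 27/11) = 1/(-164884/11) = -11/164884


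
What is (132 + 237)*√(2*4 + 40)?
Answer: 1476*√3 ≈ 2556.5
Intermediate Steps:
(132 + 237)*√(2*4 + 40) = 369*√(8 + 40) = 369*√48 = 369*(4*√3) = 1476*√3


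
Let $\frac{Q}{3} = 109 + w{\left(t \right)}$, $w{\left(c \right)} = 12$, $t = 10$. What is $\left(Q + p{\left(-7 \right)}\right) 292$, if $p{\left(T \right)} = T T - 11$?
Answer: $117092$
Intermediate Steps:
$p{\left(T \right)} = -11 + T^{2}$ ($p{\left(T \right)} = T^{2} - 11 = -11 + T^{2}$)
$Q = 363$ ($Q = 3 \left(109 + 12\right) = 3 \cdot 121 = 363$)
$\left(Q + p{\left(-7 \right)}\right) 292 = \left(363 - \left(11 - \left(-7\right)^{2}\right)\right) 292 = \left(363 + \left(-11 + 49\right)\right) 292 = \left(363 + 38\right) 292 = 401 \cdot 292 = 117092$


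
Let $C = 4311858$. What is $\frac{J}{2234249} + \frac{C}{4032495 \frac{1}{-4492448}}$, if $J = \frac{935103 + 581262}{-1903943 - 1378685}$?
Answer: $- \frac{47356488956030956659687841}{9858386135017819380} \approx -4.8037 \cdot 10^{6}$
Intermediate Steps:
$J = - \frac{1516365}{3282628}$ ($J = \frac{1516365}{-3282628} = 1516365 \left(- \frac{1}{3282628}\right) = - \frac{1516365}{3282628} \approx -0.46194$)
$\frac{J}{2234249} + \frac{C}{4032495 \frac{1}{-4492448}} = - \frac{1516365}{3282628 \cdot 2234249} + \frac{4311858}{4032495 \frac{1}{-4492448}} = \left(- \frac{1516365}{3282628}\right) \frac{1}{2234249} + \frac{4311858}{4032495 \left(- \frac{1}{4492448}\right)} = - \frac{1516365}{7334208326372} + \frac{4311858}{- \frac{4032495}{4492448}} = - \frac{1516365}{7334208326372} + 4311858 \left(- \frac{4492448}{4032495}\right) = - \frac{1516365}{7334208326372} - \frac{6456932616128}{1344165} = - \frac{47356488956030956659687841}{9858386135017819380}$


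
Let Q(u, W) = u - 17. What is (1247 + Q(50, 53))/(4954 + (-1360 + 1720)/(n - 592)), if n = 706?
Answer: 12160/47093 ≈ 0.25821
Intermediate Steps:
Q(u, W) = -17 + u
(1247 + Q(50, 53))/(4954 + (-1360 + 1720)/(n - 592)) = (1247 + (-17 + 50))/(4954 + (-1360 + 1720)/(706 - 592)) = (1247 + 33)/(4954 + 360/114) = 1280/(4954 + 360*(1/114)) = 1280/(4954 + 60/19) = 1280/(94186/19) = 1280*(19/94186) = 12160/47093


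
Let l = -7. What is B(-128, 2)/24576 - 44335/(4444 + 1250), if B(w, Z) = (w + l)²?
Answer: -164300635/23322624 ≈ -7.0447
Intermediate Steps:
B(w, Z) = (-7 + w)² (B(w, Z) = (w - 7)² = (-7 + w)²)
B(-128, 2)/24576 - 44335/(4444 + 1250) = (-7 - 128)²/24576 - 44335/(4444 + 1250) = (-135)²*(1/24576) - 44335/5694 = 18225*(1/24576) - 44335*1/5694 = 6075/8192 - 44335/5694 = -164300635/23322624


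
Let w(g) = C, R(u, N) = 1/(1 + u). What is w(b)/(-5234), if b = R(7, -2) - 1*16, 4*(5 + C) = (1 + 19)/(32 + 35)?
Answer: 165/175339 ≈ 0.00094103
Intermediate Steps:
C = -330/67 (C = -5 + ((1 + 19)/(32 + 35))/4 = -5 + (20/67)/4 = -5 + (20*(1/67))/4 = -5 + (¼)*(20/67) = -5 + 5/67 = -330/67 ≈ -4.9254)
b = -127/8 (b = 1/(1 + 7) - 1*16 = 1/8 - 16 = ⅛ - 16 = -127/8 ≈ -15.875)
w(g) = -330/67
w(b)/(-5234) = -330/67/(-5234) = -330/67*(-1/5234) = 165/175339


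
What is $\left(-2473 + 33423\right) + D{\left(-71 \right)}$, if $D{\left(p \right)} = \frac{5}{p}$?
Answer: $\frac{2197445}{71} \approx 30950.0$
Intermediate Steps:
$\left(-2473 + 33423\right) + D{\left(-71 \right)} = \left(-2473 + 33423\right) + \frac{5}{-71} = 30950 + 5 \left(- \frac{1}{71}\right) = 30950 - \frac{5}{71} = \frac{2197445}{71}$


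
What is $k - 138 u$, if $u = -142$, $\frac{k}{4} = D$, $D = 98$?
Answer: $19988$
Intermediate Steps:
$k = 392$ ($k = 4 \cdot 98 = 392$)
$k - 138 u = 392 - -19596 = 392 + 19596 = 19988$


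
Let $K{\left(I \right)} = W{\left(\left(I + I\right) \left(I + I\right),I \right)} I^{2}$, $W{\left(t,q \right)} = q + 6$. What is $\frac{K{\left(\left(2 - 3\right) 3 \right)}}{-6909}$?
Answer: $- \frac{9}{2303} \approx -0.0039079$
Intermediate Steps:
$W{\left(t,q \right)} = 6 + q$
$K{\left(I \right)} = I^{2} \left(6 + I\right)$ ($K{\left(I \right)} = \left(6 + I\right) I^{2} = I^{2} \left(6 + I\right)$)
$\frac{K{\left(\left(2 - 3\right) 3 \right)}}{-6909} = \frac{\left(\left(2 - 3\right) 3\right)^{2} \left(6 + \left(2 - 3\right) 3\right)}{-6909} = \left(\left(-1\right) 3\right)^{2} \left(6 - 3\right) \left(- \frac{1}{6909}\right) = \left(-3\right)^{2} \left(6 - 3\right) \left(- \frac{1}{6909}\right) = 9 \cdot 3 \left(- \frac{1}{6909}\right) = 27 \left(- \frac{1}{6909}\right) = - \frac{9}{2303}$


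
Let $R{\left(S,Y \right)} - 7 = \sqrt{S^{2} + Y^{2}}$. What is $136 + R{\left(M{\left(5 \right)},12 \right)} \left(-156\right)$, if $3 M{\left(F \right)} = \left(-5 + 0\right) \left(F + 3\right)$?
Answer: $-956 - 208 \sqrt{181} \approx -3754.4$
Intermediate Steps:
$M{\left(F \right)} = -5 - \frac{5 F}{3}$ ($M{\left(F \right)} = \frac{\left(-5 + 0\right) \left(F + 3\right)}{3} = \frac{\left(-5\right) \left(3 + F\right)}{3} = \frac{-15 - 5 F}{3} = -5 - \frac{5 F}{3}$)
$R{\left(S,Y \right)} = 7 + \sqrt{S^{2} + Y^{2}}$
$136 + R{\left(M{\left(5 \right)},12 \right)} \left(-156\right) = 136 + \left(7 + \sqrt{\left(-5 - \frac{25}{3}\right)^{2} + 12^{2}}\right) \left(-156\right) = 136 + \left(7 + \sqrt{\left(-5 - \frac{25}{3}\right)^{2} + 144}\right) \left(-156\right) = 136 + \left(7 + \sqrt{\left(- \frac{40}{3}\right)^{2} + 144}\right) \left(-156\right) = 136 + \left(7 + \sqrt{\frac{1600}{9} + 144}\right) \left(-156\right) = 136 + \left(7 + \sqrt{\frac{2896}{9}}\right) \left(-156\right) = 136 + \left(7 + \frac{4 \sqrt{181}}{3}\right) \left(-156\right) = 136 - \left(1092 + 208 \sqrt{181}\right) = -956 - 208 \sqrt{181}$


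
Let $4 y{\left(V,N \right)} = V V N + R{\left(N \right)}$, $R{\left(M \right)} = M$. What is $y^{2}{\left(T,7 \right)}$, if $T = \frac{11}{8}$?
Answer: $\frac{1677025}{65536} \approx 25.589$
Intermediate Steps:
$T = \frac{11}{8}$ ($T = 11 \cdot \frac{1}{8} = \frac{11}{8} \approx 1.375$)
$y{\left(V,N \right)} = \frac{N}{4} + \frac{N V^{2}}{4}$ ($y{\left(V,N \right)} = \frac{V V N + N}{4} = \frac{V^{2} N + N}{4} = \frac{N V^{2} + N}{4} = \frac{N + N V^{2}}{4} = \frac{N}{4} + \frac{N V^{2}}{4}$)
$y^{2}{\left(T,7 \right)} = \left(\frac{1}{4} \cdot 7 \left(1 + \left(\frac{11}{8}\right)^{2}\right)\right)^{2} = \left(\frac{1}{4} \cdot 7 \left(1 + \frac{121}{64}\right)\right)^{2} = \left(\frac{1}{4} \cdot 7 \cdot \frac{185}{64}\right)^{2} = \left(\frac{1295}{256}\right)^{2} = \frac{1677025}{65536}$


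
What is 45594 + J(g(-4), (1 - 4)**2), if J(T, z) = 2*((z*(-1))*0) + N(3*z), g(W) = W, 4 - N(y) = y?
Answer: 45571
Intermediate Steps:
N(y) = 4 - y
J(T, z) = 4 - 3*z (J(T, z) = 2*((z*(-1))*0) + (4 - 3*z) = 2*(-z*0) + (4 - 3*z) = 2*0 + (4 - 3*z) = 0 + (4 - 3*z) = 4 - 3*z)
45594 + J(g(-4), (1 - 4)**2) = 45594 + (4 - 3*(1 - 4)**2) = 45594 + (4 - 3*(-3)**2) = 45594 + (4 - 3*9) = 45594 + (4 - 27) = 45594 - 23 = 45571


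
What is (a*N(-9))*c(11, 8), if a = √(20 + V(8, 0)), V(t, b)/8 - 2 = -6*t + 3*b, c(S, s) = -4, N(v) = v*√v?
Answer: -216*√87 ≈ -2014.7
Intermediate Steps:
N(v) = v^(3/2)
V(t, b) = 16 - 48*t + 24*b (V(t, b) = 16 + 8*(-6*t + 3*b) = 16 + (-48*t + 24*b) = 16 - 48*t + 24*b)
a = 2*I*√87 (a = √(20 + (16 - 48*8 + 24*0)) = √(20 + (16 - 384 + 0)) = √(20 - 368) = √(-348) = 2*I*√87 ≈ 18.655*I)
(a*N(-9))*c(11, 8) = ((2*I*√87)*(-9)^(3/2))*(-4) = ((2*I*√87)*(-27*I))*(-4) = (54*√87)*(-4) = -216*√87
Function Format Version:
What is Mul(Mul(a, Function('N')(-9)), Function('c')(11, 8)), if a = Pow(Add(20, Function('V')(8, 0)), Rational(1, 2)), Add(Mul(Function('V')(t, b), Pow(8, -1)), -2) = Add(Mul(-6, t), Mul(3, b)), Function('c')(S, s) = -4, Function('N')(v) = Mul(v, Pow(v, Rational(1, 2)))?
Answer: Mul(-216, Pow(87, Rational(1, 2))) ≈ -2014.7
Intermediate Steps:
Function('N')(v) = Pow(v, Rational(3, 2))
Function('V')(t, b) = Add(16, Mul(-48, t), Mul(24, b)) (Function('V')(t, b) = Add(16, Mul(8, Add(Mul(-6, t), Mul(3, b)))) = Add(16, Add(Mul(-48, t), Mul(24, b))) = Add(16, Mul(-48, t), Mul(24, b)))
a = Mul(2, I, Pow(87, Rational(1, 2))) (a = Pow(Add(20, Add(16, Mul(-48, 8), Mul(24, 0))), Rational(1, 2)) = Pow(Add(20, Add(16, -384, 0)), Rational(1, 2)) = Pow(Add(20, -368), Rational(1, 2)) = Pow(-348, Rational(1, 2)) = Mul(2, I, Pow(87, Rational(1, 2))) ≈ Mul(18.655, I))
Mul(Mul(a, Function('N')(-9)), Function('c')(11, 8)) = Mul(Mul(Mul(2, I, Pow(87, Rational(1, 2))), Pow(-9, Rational(3, 2))), -4) = Mul(Mul(Mul(2, I, Pow(87, Rational(1, 2))), Mul(-27, I)), -4) = Mul(Mul(54, Pow(87, Rational(1, 2))), -4) = Mul(-216, Pow(87, Rational(1, 2)))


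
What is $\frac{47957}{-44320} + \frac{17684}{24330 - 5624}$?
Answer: $- \frac{56664381}{414524960} \approx -0.1367$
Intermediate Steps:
$\frac{47957}{-44320} + \frac{17684}{24330 - 5624} = 47957 \left(- \frac{1}{44320}\right) + \frac{17684}{24330 - 5624} = - \frac{47957}{44320} + \frac{17684}{18706} = - \frac{47957}{44320} + 17684 \cdot \frac{1}{18706} = - \frac{47957}{44320} + \frac{8842}{9353} = - \frac{56664381}{414524960}$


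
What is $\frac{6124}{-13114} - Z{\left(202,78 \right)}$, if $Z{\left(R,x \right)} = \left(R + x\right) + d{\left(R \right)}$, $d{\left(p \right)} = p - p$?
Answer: $- \frac{1839022}{6557} \approx -280.47$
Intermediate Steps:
$d{\left(p \right)} = 0$
$Z{\left(R,x \right)} = R + x$ ($Z{\left(R,x \right)} = \left(R + x\right) + 0 = R + x$)
$\frac{6124}{-13114} - Z{\left(202,78 \right)} = \frac{6124}{-13114} - \left(202 + 78\right) = 6124 \left(- \frac{1}{13114}\right) - 280 = - \frac{3062}{6557} - 280 = - \frac{1839022}{6557}$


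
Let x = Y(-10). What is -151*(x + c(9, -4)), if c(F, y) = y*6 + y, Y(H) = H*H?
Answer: -10872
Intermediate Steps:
Y(H) = H²
x = 100 (x = (-10)² = 100)
c(F, y) = 7*y (c(F, y) = 6*y + y = 7*y)
-151*(x + c(9, -4)) = -151*(100 + 7*(-4)) = -151*(100 - 28) = -151*72 = -10872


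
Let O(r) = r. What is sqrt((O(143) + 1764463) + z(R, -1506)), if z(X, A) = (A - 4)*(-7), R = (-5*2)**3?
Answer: 26*sqrt(2626) ≈ 1332.4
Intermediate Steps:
R = -1000 (R = (-10)**3 = -1000)
z(X, A) = 28 - 7*A (z(X, A) = (-4 + A)*(-7) = 28 - 7*A)
sqrt((O(143) + 1764463) + z(R, -1506)) = sqrt((143 + 1764463) + (28 - 7*(-1506))) = sqrt(1764606 + (28 + 10542)) = sqrt(1764606 + 10570) = sqrt(1775176) = 26*sqrt(2626)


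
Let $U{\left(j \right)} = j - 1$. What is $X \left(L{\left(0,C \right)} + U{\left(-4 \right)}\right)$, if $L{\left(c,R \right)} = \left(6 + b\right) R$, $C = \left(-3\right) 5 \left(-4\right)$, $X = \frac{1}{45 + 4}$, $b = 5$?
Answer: $\frac{655}{49} \approx 13.367$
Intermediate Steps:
$U{\left(j \right)} = -1 + j$ ($U{\left(j \right)} = j - 1 = -1 + j$)
$X = \frac{1}{49} \approx 0.020408$
$C = 60$ ($C = \left(-15\right) \left(-4\right) = 60$)
$L{\left(c,R \right)} = 11 R$ ($L{\left(c,R \right)} = \left(6 + 5\right) R = 11 R$)
$X \left(L{\left(0,C \right)} + U{\left(-4 \right)}\right) = \frac{11 \cdot 60 - 5}{49} = \frac{660 - 5}{49} = \frac{1}{49} \cdot 655 = \frac{655}{49}$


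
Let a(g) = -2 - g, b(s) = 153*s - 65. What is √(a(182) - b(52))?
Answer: 5*I*√323 ≈ 89.861*I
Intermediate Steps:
b(s) = -65 + 153*s
√(a(182) - b(52)) = √((-2 - 1*182) - (-65 + 153*52)) = √((-2 - 182) - (-65 + 7956)) = √(-184 - 1*7891) = √(-184 - 7891) = √(-8075) = 5*I*√323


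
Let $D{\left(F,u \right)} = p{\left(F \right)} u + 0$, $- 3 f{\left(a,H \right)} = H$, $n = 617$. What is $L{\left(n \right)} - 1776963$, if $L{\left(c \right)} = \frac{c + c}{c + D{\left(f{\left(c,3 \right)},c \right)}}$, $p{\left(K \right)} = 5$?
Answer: $- \frac{5330888}{3} \approx -1.777 \cdot 10^{6}$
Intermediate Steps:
$f{\left(a,H \right)} = - \frac{H}{3}$
$D{\left(F,u \right)} = 5 u$ ($D{\left(F,u \right)} = 5 u + 0 = 5 u$)
$L{\left(c \right)} = \frac{1}{3}$ ($L{\left(c \right)} = \frac{c + c}{c + 5 c} = \frac{2 c}{6 c} = 2 c \frac{1}{6 c} = \frac{1}{3}$)
$L{\left(n \right)} - 1776963 = \frac{1}{3} - 1776963 = - \frac{5330888}{3}$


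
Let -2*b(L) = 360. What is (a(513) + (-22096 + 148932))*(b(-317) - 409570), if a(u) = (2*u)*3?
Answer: -53232261500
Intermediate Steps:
a(u) = 6*u
b(L) = -180 (b(L) = -1/2*360 = -180)
(a(513) + (-22096 + 148932))*(b(-317) - 409570) = (6*513 + (-22096 + 148932))*(-180 - 409570) = (3078 + 126836)*(-409750) = 129914*(-409750) = -53232261500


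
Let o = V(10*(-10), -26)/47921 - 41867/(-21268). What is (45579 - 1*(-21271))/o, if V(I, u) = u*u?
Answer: 2725297556072/80827427 ≈ 33718.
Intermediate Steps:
V(I, u) = u**2
o = 2020685675/1019183828 (o = (-26)**2/47921 - 41867/(-21268) = 676*(1/47921) - 41867*(-1/21268) = 676/47921 + 41867/21268 = 2020685675/1019183828 ≈ 1.9827)
(45579 - 1*(-21271))/o = (45579 - 1*(-21271))/(2020685675/1019183828) = (45579 + 21271)*(1019183828/2020685675) = 66850*(1019183828/2020685675) = 2725297556072/80827427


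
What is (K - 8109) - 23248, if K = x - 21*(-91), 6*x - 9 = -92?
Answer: -176759/6 ≈ -29460.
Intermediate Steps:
x = -83/6 (x = 3/2 + (⅙)*(-92) = 3/2 - 46/3 = -83/6 ≈ -13.833)
K = 11383/6 (K = -83/6 - 21*(-91) = -83/6 + 1911 = 11383/6 ≈ 1897.2)
(K - 8109) - 23248 = (11383/6 - 8109) - 23248 = -37271/6 - 23248 = -176759/6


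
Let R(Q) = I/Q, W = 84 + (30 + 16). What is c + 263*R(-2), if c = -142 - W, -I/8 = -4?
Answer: -4480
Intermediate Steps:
I = 32 (I = -8*(-4) = 32)
W = 130 (W = 84 + 46 = 130)
R(Q) = 32/Q
c = -272 (c = -142 - 1*130 = -142 - 130 = -272)
c + 263*R(-2) = -272 + 263*(32/(-2)) = -272 + 263*(32*(-½)) = -272 + 263*(-16) = -272 - 4208 = -4480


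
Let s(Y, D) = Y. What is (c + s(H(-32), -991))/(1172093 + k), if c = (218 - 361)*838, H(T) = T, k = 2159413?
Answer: -59933/1665753 ≈ -0.035980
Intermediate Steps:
c = -119834 (c = -143*838 = -119834)
(c + s(H(-32), -991))/(1172093 + k) = (-119834 - 32)/(1172093 + 2159413) = -119866/3331506 = -119866*1/3331506 = -59933/1665753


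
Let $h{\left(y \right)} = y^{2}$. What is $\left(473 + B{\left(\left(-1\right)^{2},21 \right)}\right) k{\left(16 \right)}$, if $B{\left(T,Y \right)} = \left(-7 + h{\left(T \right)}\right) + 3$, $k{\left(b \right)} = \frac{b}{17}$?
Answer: $\frac{7520}{17} \approx 442.35$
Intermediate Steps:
$k{\left(b \right)} = \frac{b}{17}$ ($k{\left(b \right)} = b \frac{1}{17} = \frac{b}{17}$)
$B{\left(T,Y \right)} = -4 + T^{2}$ ($B{\left(T,Y \right)} = \left(-7 + T^{2}\right) + 3 = -4 + T^{2}$)
$\left(473 + B{\left(\left(-1\right)^{2},21 \right)}\right) k{\left(16 \right)} = \left(473 - \left(4 - \left(\left(-1\right)^{2}\right)^{2}\right)\right) \frac{1}{17} \cdot 16 = \left(473 - \left(4 - 1^{2}\right)\right) \frac{16}{17} = \left(473 + \left(-4 + 1\right)\right) \frac{16}{17} = \left(473 - 3\right) \frac{16}{17} = 470 \cdot \frac{16}{17} = \frac{7520}{17}$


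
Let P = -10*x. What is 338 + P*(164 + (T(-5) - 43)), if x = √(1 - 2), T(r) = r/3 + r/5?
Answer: 338 - 3550*I/3 ≈ 338.0 - 1183.3*I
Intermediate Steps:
T(r) = 8*r/15 (T(r) = r*(⅓) + r*(⅕) = r/3 + r/5 = 8*r/15)
x = I (x = √(-1) = I ≈ 1.0*I)
P = -10*I ≈ -10.0*I
338 + P*(164 + (T(-5) - 43)) = 338 + (-10*I)*(164 + ((8/15)*(-5) - 43)) = 338 + (-10*I)*(164 + (-8/3 - 43)) = 338 + (-10*I)*(164 - 137/3) = 338 - 10*I*(355/3) = 338 - 3550*I/3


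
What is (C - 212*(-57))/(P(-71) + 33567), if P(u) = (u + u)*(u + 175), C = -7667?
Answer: 4417/18799 ≈ 0.23496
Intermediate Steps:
P(u) = 2*u*(175 + u) (P(u) = (2*u)*(175 + u) = 2*u*(175 + u))
(C - 212*(-57))/(P(-71) + 33567) = (-7667 - 212*(-57))/(2*(-71)*(175 - 71) + 33567) = (-7667 + 12084)/(2*(-71)*104 + 33567) = 4417/(-14768 + 33567) = 4417/18799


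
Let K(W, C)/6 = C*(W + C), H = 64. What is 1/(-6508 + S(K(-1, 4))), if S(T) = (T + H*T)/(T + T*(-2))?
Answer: -1/6573 ≈ -0.00015214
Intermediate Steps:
K(W, C) = 6*C*(C + W) (K(W, C) = 6*(C*(W + C)) = 6*(C*(C + W)) = 6*C*(C + W))
S(T) = -65 (S(T) = (T + 64*T)/(T + T*(-2)) = (65*T)/(T - 2*T) = (65*T)/((-T)) = (65*T)*(-1/T) = -65)
1/(-6508 + S(K(-1, 4))) = 1/(-6508 - 65) = 1/(-6573) = -1/6573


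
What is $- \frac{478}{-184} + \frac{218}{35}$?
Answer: $\frac{28421}{3220} \approx 8.8264$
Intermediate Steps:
$- \frac{478}{-184} + \frac{218}{35} = \left(-478\right) \left(- \frac{1}{184}\right) + 218 \cdot \frac{1}{35} = \frac{239}{92} + \frac{218}{35} = \frac{28421}{3220}$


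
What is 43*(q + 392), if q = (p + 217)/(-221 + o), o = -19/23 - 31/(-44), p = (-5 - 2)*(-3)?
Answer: 3761594592/223775 ≈ 16810.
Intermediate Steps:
p = 21 (p = -7*(-3) = 21)
o = -123/1012 (o = -19*1/23 - 31*(-1/44) = -19/23 + 31/44 = -123/1012 ≈ -0.12154)
q = -240856/223775 (q = (21 + 217)/(-221 - 123/1012) = 238/(-223775/1012) = 238*(-1012/223775) = -240856/223775 ≈ -1.0763)
43*(q + 392) = 43*(-240856/223775 + 392) = 43*(87478944/223775) = 3761594592/223775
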